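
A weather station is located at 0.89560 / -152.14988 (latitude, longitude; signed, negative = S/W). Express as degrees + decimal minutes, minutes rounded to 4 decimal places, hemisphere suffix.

0° 53.7360′ N, 152° 8.9928′ W

Lat: minutes = (0.895600 − 0) × 60 = 53.736000
Longitude is negative → W; |value| = 152.149880
Lon: fractional part 0.149880 → 8.992800 minutes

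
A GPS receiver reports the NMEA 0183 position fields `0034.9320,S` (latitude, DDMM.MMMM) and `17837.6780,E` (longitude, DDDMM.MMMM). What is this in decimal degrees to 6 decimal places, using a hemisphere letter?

0.582200° S, 178.627967° E

Latitude: split at 2 digits → 00° and 34.932′; 0 + 34.932/60 = 0.5822000
Longitude: split at 3 digits → 178° and 37.678′; 178 + 37.678/60 = 178.6279667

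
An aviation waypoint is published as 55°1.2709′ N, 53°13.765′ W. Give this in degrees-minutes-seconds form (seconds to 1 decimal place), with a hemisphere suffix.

Latitude: 1.27090′ → 1′ and 0.27090 × 60 = 16.254″
Lon: fractional minutes 0.76500 × 60 = 45.900″

55°01′16.3″ N, 53°13′45.9″ W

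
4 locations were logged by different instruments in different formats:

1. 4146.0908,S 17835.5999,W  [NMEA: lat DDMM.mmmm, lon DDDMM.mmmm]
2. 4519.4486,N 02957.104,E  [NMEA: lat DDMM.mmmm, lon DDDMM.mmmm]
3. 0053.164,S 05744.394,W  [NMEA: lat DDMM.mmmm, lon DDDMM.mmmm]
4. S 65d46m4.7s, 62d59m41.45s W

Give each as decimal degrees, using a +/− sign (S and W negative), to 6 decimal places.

Point 1:
  Lat: degrees = first 2 digits = 41, minutes = 46.0908; 41 + 46.0908/60 = 41.7681800
  S → negative
  Longitude: degrees = first 3 digits = 178, minutes = 35.5999; 178 + 35.5999/60 = 178.5933317
  W → negative
Point 2:
  Lat: degrees = first 2 digits = 45, minutes = 19.4486; 45 + 19.4486/60 = 45.3241433
  N → positive
  λ: split at 3 digits → 029° and 57.104′; 29 + 57.104/60 = 29.9517333
  E ⇒ keep positive
Point 3:
  φ: degrees = first 2 digits = 0, minutes = 53.164; 0 + 53.164/60 = 0.8860667
  hemisphere S, so the sign is −
  λ: split at 3 digits → 057° and 44.394′; 57 + 44.394/60 = 57.7399000
  W → negative
Point 4:
  Latitude: 65° + 46/60 + 4.7/3600 = 65 + 0.766667 + 0.001306 = 65.7679722
  S ⇒ negate
  Longitude: 62 + 59/60 + 41.45/3600 = 62.9948472
  W ⇒ negate

1. -41.768180, -178.593332
2. 45.324143, 29.951733
3. -0.886067, -57.739900
4. -65.767972, -62.994847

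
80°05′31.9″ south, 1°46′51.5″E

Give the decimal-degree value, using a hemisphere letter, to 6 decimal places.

Latitude: 80 + 5/60 + 31.9/3600 = 80.0921944
Longitude: 1 + 46/60 + 51.5/3600 = 1.7809722

80.092194° S, 1.780972° E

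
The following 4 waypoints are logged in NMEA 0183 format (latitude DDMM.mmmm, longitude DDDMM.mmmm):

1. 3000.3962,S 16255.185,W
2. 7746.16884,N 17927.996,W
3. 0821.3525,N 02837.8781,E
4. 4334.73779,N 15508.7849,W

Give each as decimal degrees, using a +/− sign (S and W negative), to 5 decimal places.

Point 1:
  Lat: split at 2 digits → 30° and 0.3962′; 30 + 0.3962/60 = 30.006603
  S ⇒ negate
  λ: split at 3 digits → 162° and 55.185′; 162 + 55.185/60 = 162.919750
  hemisphere W, so the sign is −
Point 2:
  Lat: split at 2 digits → 77° and 46.16884′; 77 + 46.16884/60 = 77.769481
  N ⇒ keep positive
  λ: degrees = first 3 digits = 179, minutes = 27.996; 179 + 27.996/60 = 179.466600
  hemisphere W, so the sign is −
Point 3:
  φ: split at 2 digits → 08° and 21.3525′; 8 + 21.3525/60 = 8.355875
  N ⇒ keep positive
  Longitude: split at 3 digits → 028° and 37.8781′; 28 + 37.8781/60 = 28.631302
  E ⇒ keep positive
Point 4:
  Lat: split at 2 digits → 43° and 34.73779′; 43 + 34.73779/60 = 43.578963
  N ⇒ keep positive
  Longitude: degrees = first 3 digits = 155, minutes = 8.7849; 155 + 8.7849/60 = 155.146415
  W → negative

1. -30.00660, -162.91975
2. 77.76948, -179.46660
3. 8.35588, 28.63130
4. 43.57896, -155.14642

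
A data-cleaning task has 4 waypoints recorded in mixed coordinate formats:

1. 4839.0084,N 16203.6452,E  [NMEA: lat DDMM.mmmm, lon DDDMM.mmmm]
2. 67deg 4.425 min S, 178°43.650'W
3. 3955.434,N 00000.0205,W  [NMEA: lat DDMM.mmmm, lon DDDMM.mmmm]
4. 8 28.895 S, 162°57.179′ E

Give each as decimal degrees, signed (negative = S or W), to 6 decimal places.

1. 48.650140, 162.060753
2. -67.073750, -178.727500
3. 39.923900, -0.000342
4. -8.481583, 162.952983

Point 1:
  φ: degrees = first 2 digits = 48, minutes = 39.0084; 48 + 39.0084/60 = 48.6501400
  N ⇒ keep positive
  Lon: degrees = first 3 digits = 162, minutes = 3.6452; 162 + 3.6452/60 = 162.0607533
  E ⇒ keep positive
Point 2:
  Lat: 67 + 4.425/60 = 67.0737500
  S → negative
  λ: 178 + 43.65/60 = 178.7275000
  hemisphere W, so the sign is −
Point 3:
  φ: split at 2 digits → 39° and 55.434′; 39 + 55.434/60 = 39.9239000
  N ⇒ keep positive
  Lon: split at 3 digits → 000° and 0.0205′; 0 + 0.0205/60 = 0.0003417
  W → negative
Point 4:
  Latitude: 8 + 28.895/60 = 8.4815833
  S ⇒ negate
  λ: 57.179′ = 0.952983°; total 162.9529833
  E → positive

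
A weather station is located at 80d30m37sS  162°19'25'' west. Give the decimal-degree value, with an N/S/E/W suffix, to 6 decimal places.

80.510278° S, 162.323611° W

Lat: 80° + 30/60 + 37/3600 = 80 + 0.500000 + 0.010278 = 80.5102778
Lon: 19′ + 25″ = 19.41667′; 162 + 19.41667/60 = 162.3236111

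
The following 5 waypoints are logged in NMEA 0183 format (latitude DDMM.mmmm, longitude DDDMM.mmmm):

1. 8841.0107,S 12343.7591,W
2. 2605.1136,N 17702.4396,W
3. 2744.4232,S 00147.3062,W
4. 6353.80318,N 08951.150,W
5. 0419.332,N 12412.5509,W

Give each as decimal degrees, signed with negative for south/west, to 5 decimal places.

Point 1:
  Latitude: degrees = first 2 digits = 88, minutes = 41.0107; 88 + 41.0107/60 = 88.683512
  S ⇒ negate
  Lon: split at 3 digits → 123° and 43.7591′; 123 + 43.7591/60 = 123.729318
  hemisphere W, so the sign is −
Point 2:
  Lat: split at 2 digits → 26° and 5.1136′; 26 + 5.1136/60 = 26.085227
  N ⇒ keep positive
  Longitude: split at 3 digits → 177° and 2.4396′; 177 + 2.4396/60 = 177.040660
  W → negative
Point 3:
  Latitude: split at 2 digits → 27° and 44.4232′; 27 + 44.4232/60 = 27.740387
  hemisphere S, so the sign is −
  Longitude: degrees = first 3 digits = 1, minutes = 47.3062; 1 + 47.3062/60 = 1.788437
  W ⇒ negate
Point 4:
  Latitude: split at 2 digits → 63° and 53.80318′; 63 + 53.80318/60 = 63.896720
  N ⇒ keep positive
  λ: split at 3 digits → 089° and 51.15′; 89 + 51.15/60 = 89.852500
  W ⇒ negate
Point 5:
  φ: split at 2 digits → 04° and 19.332′; 4 + 19.332/60 = 4.322200
  N ⇒ keep positive
  λ: split at 3 digits → 124° and 12.5509′; 124 + 12.5509/60 = 124.209182
  W → negative

1. -88.68351, -123.72932
2. 26.08523, -177.04066
3. -27.74039, -1.78844
4. 63.89672, -89.85250
5. 4.32220, -124.20918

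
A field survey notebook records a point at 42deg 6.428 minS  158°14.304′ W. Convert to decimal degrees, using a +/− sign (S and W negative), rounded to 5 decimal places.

Latitude: 6.428′ = 0.107133°; total 42.107133
hemisphere S, so the sign is −
λ: 14.304′ = 0.238400°; total 158.238400
W → negative

-42.10713, -158.23840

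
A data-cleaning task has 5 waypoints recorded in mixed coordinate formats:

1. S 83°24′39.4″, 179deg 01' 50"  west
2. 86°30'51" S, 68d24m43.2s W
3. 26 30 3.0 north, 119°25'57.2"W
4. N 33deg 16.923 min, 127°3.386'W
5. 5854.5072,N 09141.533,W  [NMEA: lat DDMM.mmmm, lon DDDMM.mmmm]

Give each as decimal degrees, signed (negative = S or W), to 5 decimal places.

1. -83.41094, -179.03056
2. -86.51417, -68.41200
3. 26.50083, -119.43256
4. 33.28205, -127.05643
5. 58.90845, -91.69222

Point 1:
  Latitude: 83 + 24/60 + 39.4/3600 = 83.410944
  hemisphere S, so the sign is −
  λ: 179° + 1/60 + 50/3600 = 179 + 0.016667 + 0.013889 = 179.030556
  W → negative
Point 2:
  Lat: 30′ + 51″ = 30.85000′; 86 + 30.85000/60 = 86.514167
  S ⇒ negate
  Lon: 68 + 24/60 + 43.2/3600 = 68.412000
  W ⇒ negate
Point 3:
  Lat: 26° + 30/60 + 3/3600 = 26 + 0.500000 + 0.000833 = 26.500833
  N ⇒ keep positive
  Lon: 119 + 25/60 + 57.2/3600 = 119.432556
  W → negative
Point 4:
  Latitude: 16.923′ = 0.282050°; total 33.282050
  N → positive
  Longitude: 127 + 3.386/60 = 127.056433
  hemisphere W, so the sign is −
Point 5:
  φ: degrees = first 2 digits = 58, minutes = 54.5072; 58 + 54.5072/60 = 58.908453
  N ⇒ keep positive
  Lon: split at 3 digits → 091° and 41.533′; 91 + 41.533/60 = 91.692217
  hemisphere W, so the sign is −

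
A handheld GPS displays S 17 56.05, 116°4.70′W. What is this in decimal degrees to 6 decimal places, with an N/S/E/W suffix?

φ: 17 + 56.05/60 = 17.9341667
Lon: 116 + 4.7/60 = 116.0783333

17.934167° S, 116.078333° W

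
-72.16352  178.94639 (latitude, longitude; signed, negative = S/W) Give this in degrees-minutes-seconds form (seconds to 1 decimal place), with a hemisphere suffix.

72°09′48.7″ S, 178°56′47.0″ E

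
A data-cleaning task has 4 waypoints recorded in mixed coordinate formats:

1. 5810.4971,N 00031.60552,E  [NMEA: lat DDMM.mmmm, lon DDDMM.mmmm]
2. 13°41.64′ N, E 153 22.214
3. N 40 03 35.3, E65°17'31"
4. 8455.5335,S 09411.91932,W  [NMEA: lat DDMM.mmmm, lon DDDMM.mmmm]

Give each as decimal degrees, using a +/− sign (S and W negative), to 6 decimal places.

1. 58.174952, 0.526759
2. 13.694000, 153.370233
3. 40.059806, 65.291944
4. -84.925558, -94.198655

Point 1:
  Latitude: split at 2 digits → 58° and 10.4971′; 58 + 10.4971/60 = 58.1749517
  N → positive
  Longitude: split at 3 digits → 000° and 31.60552′; 0 + 31.60552/60 = 0.5267587
  E ⇒ keep positive
Point 2:
  φ: 41.64′ = 0.694000°; total 13.6940000
  N ⇒ keep positive
  λ: 22.214′ = 0.370233°; total 153.3702333
  E → positive
Point 3:
  Lat: 40 + 3/60 + 35.3/3600 = 40.0598056
  N → positive
  λ: 65° + 17/60 + 31/3600 = 65 + 0.283333 + 0.008611 = 65.2919444
  E → positive
Point 4:
  φ: split at 2 digits → 84° and 55.5335′; 84 + 55.5335/60 = 84.9255583
  hemisphere S, so the sign is −
  Longitude: split at 3 digits → 094° and 11.91932′; 94 + 11.91932/60 = 94.1986553
  hemisphere W, so the sign is −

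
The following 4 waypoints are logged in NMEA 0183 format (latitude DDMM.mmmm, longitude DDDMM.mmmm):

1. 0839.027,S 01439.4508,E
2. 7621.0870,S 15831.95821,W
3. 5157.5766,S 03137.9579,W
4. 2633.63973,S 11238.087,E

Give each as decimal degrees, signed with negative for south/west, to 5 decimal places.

1. -8.65045, 14.65751
2. -76.35145, -158.53264
3. -51.95961, -31.63263
4. -26.56066, 112.63478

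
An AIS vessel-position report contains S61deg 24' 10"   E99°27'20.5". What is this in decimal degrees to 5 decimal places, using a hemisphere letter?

61.40278° S, 99.45569° E

Latitude: 24′ + 10″ = 24.16667′; 61 + 24.16667/60 = 61.402778
λ: 27′ + 20.5″ = 27.34167′; 99 + 27.34167/60 = 99.455694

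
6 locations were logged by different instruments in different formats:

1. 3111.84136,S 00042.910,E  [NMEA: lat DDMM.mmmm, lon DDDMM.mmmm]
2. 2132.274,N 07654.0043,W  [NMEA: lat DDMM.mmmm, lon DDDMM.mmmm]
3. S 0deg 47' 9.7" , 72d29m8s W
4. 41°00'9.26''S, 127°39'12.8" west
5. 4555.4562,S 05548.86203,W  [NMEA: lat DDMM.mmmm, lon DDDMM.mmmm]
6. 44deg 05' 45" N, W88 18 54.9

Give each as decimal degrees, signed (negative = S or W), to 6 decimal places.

1. -31.197356, 0.715167
2. 21.537900, -76.900072
3. -0.786028, -72.485556
4. -41.002572, -127.653556
5. -45.924270, -55.814367
6. 44.095833, -88.315250

Point 1:
  φ: degrees = first 2 digits = 31, minutes = 11.84136; 31 + 11.84136/60 = 31.1973560
  hemisphere S, so the sign is −
  Lon: split at 3 digits → 000° and 42.91′; 0 + 42.91/60 = 0.7151667
  E → positive
Point 2:
  Lat: split at 2 digits → 21° and 32.274′; 21 + 32.274/60 = 21.5379000
  N ⇒ keep positive
  Longitude: split at 3 digits → 076° and 54.0043′; 76 + 54.0043/60 = 76.9000717
  W ⇒ negate
Point 3:
  Latitude: 47′ + 9.7″ = 47.16167′; 0 + 47.16167/60 = 0.7860278
  S → negative
  λ: 72° + 29/60 + 8/3600 = 72 + 0.483333 + 0.002222 = 72.4855556
  hemisphere W, so the sign is −
Point 4:
  Lat: 0′ + 9.26″ = 0.15433′; 41 + 0.15433/60 = 41.0025722
  S → negative
  λ: 127° + 39/60 + 12.8/3600 = 127 + 0.650000 + 0.003556 = 127.6535556
  hemisphere W, so the sign is −
Point 5:
  Latitude: degrees = first 2 digits = 45, minutes = 55.4562; 45 + 55.4562/60 = 45.9242700
  hemisphere S, so the sign is −
  Lon: degrees = first 3 digits = 55, minutes = 48.86203; 55 + 48.86203/60 = 55.8143672
  W → negative
Point 6:
  φ: 44 + 5/60 + 45/3600 = 44.0958333
  N → positive
  λ: 88 + 18/60 + 54.9/3600 = 88.3152500
  W ⇒ negate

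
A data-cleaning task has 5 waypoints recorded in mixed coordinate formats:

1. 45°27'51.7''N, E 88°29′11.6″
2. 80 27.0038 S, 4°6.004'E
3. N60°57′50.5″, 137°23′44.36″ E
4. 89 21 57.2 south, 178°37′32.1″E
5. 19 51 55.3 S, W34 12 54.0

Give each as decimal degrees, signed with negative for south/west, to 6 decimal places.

1. 45.464361, 88.486556
2. -80.450063, 4.100067
3. 60.964028, 137.395656
4. -89.365889, 178.625583
5. -19.865361, -34.215000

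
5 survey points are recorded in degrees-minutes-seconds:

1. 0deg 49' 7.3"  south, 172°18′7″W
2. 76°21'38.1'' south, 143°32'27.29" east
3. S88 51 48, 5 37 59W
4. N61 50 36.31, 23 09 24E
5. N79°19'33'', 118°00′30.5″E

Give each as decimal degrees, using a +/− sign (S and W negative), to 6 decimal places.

1. -0.818694, -172.301944
2. -76.360583, 143.540914
3. -88.863333, -5.633056
4. 61.843419, 23.156667
5. 79.325833, 118.008472

Point 1:
  Lat: 0 + 49/60 + 7.3/3600 = 0.8186944
  S → negative
  Longitude: 18′ + 7″ = 18.11667′; 172 + 18.11667/60 = 172.3019444
  W ⇒ negate
Point 2:
  Latitude: 76 + 21/60 + 38.1/3600 = 76.3605833
  S ⇒ negate
  Lon: 143° + 32/60 + 27.29/3600 = 143 + 0.533333 + 0.007581 = 143.5409139
  E ⇒ keep positive
Point 3:
  Lat: 88 + 51/60 + 48/3600 = 88.8633333
  S → negative
  λ: 5 + 37/60 + 59/3600 = 5.6330556
  W ⇒ negate
Point 4:
  Lat: 61 + 50/60 + 36.31/3600 = 61.8434194
  N ⇒ keep positive
  Longitude: 23° + 9/60 + 24/3600 = 23 + 0.150000 + 0.006667 = 23.1566667
  E ⇒ keep positive
Point 5:
  φ: 79° + 19/60 + 33/3600 = 79 + 0.316667 + 0.009167 = 79.3258333
  N → positive
  Lon: 118 + 0/60 + 30.5/3600 = 118.0084722
  E → positive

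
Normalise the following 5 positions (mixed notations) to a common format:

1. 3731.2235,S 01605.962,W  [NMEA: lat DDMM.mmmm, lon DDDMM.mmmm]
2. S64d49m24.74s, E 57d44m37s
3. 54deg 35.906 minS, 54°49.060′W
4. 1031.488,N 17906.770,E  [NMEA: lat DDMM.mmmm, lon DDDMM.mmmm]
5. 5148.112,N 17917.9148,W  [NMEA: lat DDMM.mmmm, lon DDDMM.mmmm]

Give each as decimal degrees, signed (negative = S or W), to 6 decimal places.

Point 1:
  Latitude: degrees = first 2 digits = 37, minutes = 31.2235; 37 + 31.2235/60 = 37.5203917
  hemisphere S, so the sign is −
  λ: split at 3 digits → 016° and 5.962′; 16 + 5.962/60 = 16.0993667
  hemisphere W, so the sign is −
Point 2:
  Lat: 64 + 49/60 + 24.74/3600 = 64.8235389
  S → negative
  Lon: 57 + 44/60 + 37/3600 = 57.7436111
  E ⇒ keep positive
Point 3:
  Latitude: 54 + 35.906/60 = 54.5984333
  hemisphere S, so the sign is −
  Lon: 49.06′ = 0.817667°; total 54.8176667
  hemisphere W, so the sign is −
Point 4:
  Latitude: degrees = first 2 digits = 10, minutes = 31.488; 10 + 31.488/60 = 10.5248000
  N ⇒ keep positive
  Lon: degrees = first 3 digits = 179, minutes = 6.77; 179 + 6.77/60 = 179.1128333
  E → positive
Point 5:
  φ: split at 2 digits → 51° and 48.112′; 51 + 48.112/60 = 51.8018667
  N → positive
  Lon: degrees = first 3 digits = 179, minutes = 17.9148; 179 + 17.9148/60 = 179.2985800
  W ⇒ negate

1. -37.520392, -16.099367
2. -64.823539, 57.743611
3. -54.598433, -54.817667
4. 10.524800, 179.112833
5. 51.801867, -179.298580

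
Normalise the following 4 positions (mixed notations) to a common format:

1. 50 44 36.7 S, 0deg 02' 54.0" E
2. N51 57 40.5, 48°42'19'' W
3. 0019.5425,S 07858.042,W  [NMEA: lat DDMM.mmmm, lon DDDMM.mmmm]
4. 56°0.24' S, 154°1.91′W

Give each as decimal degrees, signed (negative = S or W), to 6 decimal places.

Point 1:
  Lat: 50 + 44/60 + 36.7/3600 = 50.7435278
  hemisphere S, so the sign is −
  Longitude: 0° + 2/60 + 54/3600 = 0 + 0.033333 + 0.015000 = 0.0483333
  E → positive
Point 2:
  φ: 51° + 57/60 + 40.5/3600 = 51 + 0.950000 + 0.011250 = 51.9612500
  N → positive
  Lon: 42′ + 19″ = 42.31667′; 48 + 42.31667/60 = 48.7052778
  W → negative
Point 3:
  Latitude: degrees = first 2 digits = 0, minutes = 19.5425; 0 + 19.5425/60 = 0.3257083
  S → negative
  λ: split at 3 digits → 078° and 58.042′; 78 + 58.042/60 = 78.9673667
  W → negative
Point 4:
  Lat: 0.24′ = 0.004000°; total 56.0040000
  hemisphere S, so the sign is −
  λ: 154 + 1.91/60 = 154.0318333
  W ⇒ negate

1. -50.743528, 0.048333
2. 51.961250, -48.705278
3. -0.325708, -78.967367
4. -56.004000, -154.031833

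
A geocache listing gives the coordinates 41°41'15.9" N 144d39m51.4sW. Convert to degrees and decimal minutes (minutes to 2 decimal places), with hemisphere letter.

Latitude: 41 + 15.9/60 = 41.2650′
Lon: 39 + 51.4/60 = 39.8567′

41° 41.27′ N, 144° 39.86′ W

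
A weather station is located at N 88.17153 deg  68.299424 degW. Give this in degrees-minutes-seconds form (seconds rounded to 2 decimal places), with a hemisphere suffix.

Lat: whole degrees 88; 10.29180′ → 10′ and 17.5080″
Lon: whole degrees 68; 17.96544′ → 17′ and 57.9264″

88°10′17.51″ N, 68°17′57.93″ W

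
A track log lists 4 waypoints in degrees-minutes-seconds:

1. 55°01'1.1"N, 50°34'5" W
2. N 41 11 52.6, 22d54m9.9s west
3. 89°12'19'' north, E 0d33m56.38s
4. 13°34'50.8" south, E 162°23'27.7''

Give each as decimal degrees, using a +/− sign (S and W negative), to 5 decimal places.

Point 1:
  φ: 55° + 1/60 + 1.1/3600 = 55 + 0.016667 + 0.000306 = 55.016972
  N ⇒ keep positive
  λ: 50 + 34/60 + 5/3600 = 50.568056
  hemisphere W, so the sign is −
Point 2:
  Lat: 11′ + 52.6″ = 11.87667′; 41 + 11.87667/60 = 41.197944
  N ⇒ keep positive
  Lon: 22° + 54/60 + 9.9/3600 = 22 + 0.900000 + 0.002750 = 22.902750
  W ⇒ negate
Point 3:
  Latitude: 89° + 12/60 + 19/3600 = 89 + 0.200000 + 0.005278 = 89.205278
  N ⇒ keep positive
  Lon: 0 + 33/60 + 56.38/3600 = 0.565661
  E → positive
Point 4:
  Lat: 34′ + 50.8″ = 34.84667′; 13 + 34.84667/60 = 13.580778
  hemisphere S, so the sign is −
  λ: 162 + 23/60 + 27.7/3600 = 162.391028
  E ⇒ keep positive

1. 55.01697, -50.56806
2. 41.19794, -22.90275
3. 89.20528, 0.56566
4. -13.58078, 162.39103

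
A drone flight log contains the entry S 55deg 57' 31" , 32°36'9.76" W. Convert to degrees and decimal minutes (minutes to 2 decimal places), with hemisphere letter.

Lat: 57 + 31/60 = 57.5167′
λ: 36 + 9.76/60 = 36.1627′

55° 57.52′ S, 32° 36.16′ W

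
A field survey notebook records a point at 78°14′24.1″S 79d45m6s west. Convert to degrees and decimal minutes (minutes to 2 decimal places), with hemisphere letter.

78° 14.40′ S, 79° 45.10′ W

φ: 14 + 24.1/60 = 14.4017′
Lon: 45 + 6/60 = 45.1000′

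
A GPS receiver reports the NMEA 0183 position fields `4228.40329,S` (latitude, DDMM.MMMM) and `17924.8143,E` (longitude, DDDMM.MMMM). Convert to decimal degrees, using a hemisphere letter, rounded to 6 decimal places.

Lat: degrees = first 2 digits = 42, minutes = 28.40329; 42 + 28.40329/60 = 42.4733882
λ: split at 3 digits → 179° and 24.8143′; 179 + 24.8143/60 = 179.4135717

42.473388° S, 179.413572° E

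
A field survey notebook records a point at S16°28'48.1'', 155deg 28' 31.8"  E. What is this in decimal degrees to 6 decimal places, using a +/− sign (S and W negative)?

-16.480028, 155.475500

φ: 16 + 28/60 + 48.1/3600 = 16.4800278
S → negative
Lon: 155 + 28/60 + 31.8/3600 = 155.4755000
E ⇒ keep positive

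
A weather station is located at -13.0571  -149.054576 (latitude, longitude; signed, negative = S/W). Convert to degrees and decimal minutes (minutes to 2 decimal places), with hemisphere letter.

13° 3.43′ S, 149° 3.27′ W

Latitude is negative → S; |value| = 13.057100
Lat: minutes = (13.057100 − 13) × 60 = 3.4260
Longitude is negative → W; |value| = 149.054576
λ: fractional part 0.054576 → 3.2746 minutes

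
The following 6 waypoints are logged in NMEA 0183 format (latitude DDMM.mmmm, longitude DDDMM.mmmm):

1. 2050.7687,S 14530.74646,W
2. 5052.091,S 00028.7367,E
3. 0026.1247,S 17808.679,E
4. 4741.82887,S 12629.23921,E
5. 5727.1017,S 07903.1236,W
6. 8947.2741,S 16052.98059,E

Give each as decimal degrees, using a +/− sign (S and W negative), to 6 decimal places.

1. -20.846145, -145.512441
2. -50.868183, 0.478945
3. -0.435412, 178.144650
4. -47.697148, 126.487320
5. -57.451695, -79.052060
6. -89.787902, 160.883010

Point 1:
  Latitude: degrees = first 2 digits = 20, minutes = 50.7687; 20 + 50.7687/60 = 20.8461450
  S → negative
  Lon: split at 3 digits → 145° and 30.74646′; 145 + 30.74646/60 = 145.5124410
  W ⇒ negate
Point 2:
  φ: split at 2 digits → 50° and 52.091′; 50 + 52.091/60 = 50.8681833
  S → negative
  Lon: degrees = first 3 digits = 0, minutes = 28.7367; 0 + 28.7367/60 = 0.4789450
  E ⇒ keep positive
Point 3:
  φ: degrees = first 2 digits = 0, minutes = 26.1247; 0 + 26.1247/60 = 0.4354117
  hemisphere S, so the sign is −
  Longitude: degrees = first 3 digits = 178, minutes = 8.679; 178 + 8.679/60 = 178.1446500
  E → positive
Point 4:
  Lat: split at 2 digits → 47° and 41.82887′; 47 + 41.82887/60 = 47.6971478
  hemisphere S, so the sign is −
  λ: degrees = first 3 digits = 126, minutes = 29.23921; 126 + 29.23921/60 = 126.4873202
  E ⇒ keep positive
Point 5:
  Latitude: degrees = first 2 digits = 57, minutes = 27.1017; 57 + 27.1017/60 = 57.4516950
  hemisphere S, so the sign is −
  Longitude: degrees = first 3 digits = 79, minutes = 3.1236; 79 + 3.1236/60 = 79.0520600
  hemisphere W, so the sign is −
Point 6:
  Latitude: degrees = first 2 digits = 89, minutes = 47.2741; 89 + 47.2741/60 = 89.7879017
  hemisphere S, so the sign is −
  λ: split at 3 digits → 160° and 52.98059′; 160 + 52.98059/60 = 160.8830098
  E ⇒ keep positive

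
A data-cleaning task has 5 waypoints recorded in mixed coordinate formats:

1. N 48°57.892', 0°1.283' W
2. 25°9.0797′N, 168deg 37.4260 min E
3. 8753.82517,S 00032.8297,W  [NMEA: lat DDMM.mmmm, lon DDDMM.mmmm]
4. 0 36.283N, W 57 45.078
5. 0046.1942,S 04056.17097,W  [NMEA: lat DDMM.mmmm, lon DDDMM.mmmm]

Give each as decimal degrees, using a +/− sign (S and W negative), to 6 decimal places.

1. 48.964867, -0.021383
2. 25.151328, 168.623767
3. -87.897086, -0.547162
4. 0.604717, -57.751300
5. -0.769903, -40.936183

Point 1:
  Latitude: 48 + 57.892/60 = 48.9648667
  N ⇒ keep positive
  Lon: 0 + 1.283/60 = 0.0213833
  W ⇒ negate
Point 2:
  Latitude: 25 + 9.0797/60 = 25.1513283
  N → positive
  Lon: 37.426′ = 0.623767°; total 168.6237667
  E ⇒ keep positive
Point 3:
  Latitude: degrees = first 2 digits = 87, minutes = 53.82517; 87 + 53.82517/60 = 87.8970862
  S → negative
  Longitude: split at 3 digits → 000° and 32.8297′; 0 + 32.8297/60 = 0.5471617
  W → negative
Point 4:
  Latitude: 36.283′ = 0.604717°; total 0.6047167
  N → positive
  Longitude: 45.078′ = 0.751300°; total 57.7513000
  W ⇒ negate
Point 5:
  φ: split at 2 digits → 00° and 46.1942′; 0 + 46.1942/60 = 0.7699033
  hemisphere S, so the sign is −
  Longitude: split at 3 digits → 040° and 56.17097′; 40 + 56.17097/60 = 40.9361828
  W → negative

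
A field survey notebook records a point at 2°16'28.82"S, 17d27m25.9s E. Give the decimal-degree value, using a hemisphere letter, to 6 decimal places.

2.274672° S, 17.457194° E

Latitude: 16′ + 28.82″ = 16.48033′; 2 + 16.48033/60 = 2.2746722
Lon: 17 + 27/60 + 25.9/3600 = 17.4571944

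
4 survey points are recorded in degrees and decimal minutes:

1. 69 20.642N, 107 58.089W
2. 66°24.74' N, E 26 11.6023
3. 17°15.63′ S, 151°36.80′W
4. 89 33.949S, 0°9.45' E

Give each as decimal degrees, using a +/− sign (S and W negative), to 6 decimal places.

1. 69.344033, -107.968150
2. 66.412333, 26.193372
3. -17.260500, -151.613333
4. -89.565817, 0.157500

Point 1:
  Lat: 20.642′ = 0.344033°; total 69.3440333
  N ⇒ keep positive
  λ: 58.089′ = 0.968150°; total 107.9681500
  hemisphere W, so the sign is −
Point 2:
  Lat: 66 + 24.74/60 = 66.4123333
  N ⇒ keep positive
  Longitude: 26 + 11.6023/60 = 26.1933717
  E ⇒ keep positive
Point 3:
  Lat: 15.63′ = 0.260500°; total 17.2605000
  hemisphere S, so the sign is −
  λ: 151 + 36.8/60 = 151.6133333
  W → negative
Point 4:
  Lat: 89 + 33.949/60 = 89.5658167
  S → negative
  Longitude: 9.45′ = 0.157500°; total 0.1575000
  E ⇒ keep positive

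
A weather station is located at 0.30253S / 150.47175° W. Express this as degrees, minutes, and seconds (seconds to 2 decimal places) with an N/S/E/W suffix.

Lat: whole degrees 0; 18.15180′ → 18′ and 9.1080″
λ: whole degrees 150; 28.30500′ → 28′ and 18.3000″

0°18′9.11″ S, 150°28′18.30″ W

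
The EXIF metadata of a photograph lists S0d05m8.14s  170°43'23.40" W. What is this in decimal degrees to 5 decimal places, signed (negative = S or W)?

-0.08559, -170.72317

φ: 0 + 5/60 + 8.14/3600 = 0.085594
S → negative
Longitude: 43′ + 23.4″ = 43.39000′; 170 + 43.39000/60 = 170.723167
W ⇒ negate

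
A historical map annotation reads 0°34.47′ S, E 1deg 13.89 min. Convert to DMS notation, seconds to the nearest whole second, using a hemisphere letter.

0°34′28″ S, 1°13′53″ E

Lat: fractional minutes 0.47000 × 60 = 28.20″
Lon: fractional minutes 0.89000 × 60 = 53.40″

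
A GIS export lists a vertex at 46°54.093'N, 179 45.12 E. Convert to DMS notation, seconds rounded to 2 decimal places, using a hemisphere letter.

Latitude: 54.09300′ → 54′ and 0.09300 × 60 = 5.5800″
Longitude: 45.12000′ → 45′ and 0.12000 × 60 = 7.2000″

46°54′5.58″ N, 179°45′7.20″ E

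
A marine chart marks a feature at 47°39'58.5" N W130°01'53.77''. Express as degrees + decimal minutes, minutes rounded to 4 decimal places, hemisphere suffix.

47° 39.9750′ N, 130° 1.8962′ W

φ: seconds/60 = 0.97500; minutes = 39 + 0.97500 = 39.975000
Longitude: 1 + 53.77/60 = 1.896167′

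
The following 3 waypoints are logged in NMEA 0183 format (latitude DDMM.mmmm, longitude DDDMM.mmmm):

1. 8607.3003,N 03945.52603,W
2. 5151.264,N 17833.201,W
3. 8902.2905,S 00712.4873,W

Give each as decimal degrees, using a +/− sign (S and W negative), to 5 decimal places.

Point 1:
  Lat: degrees = first 2 digits = 86, minutes = 7.3003; 86 + 7.3003/60 = 86.121672
  N → positive
  λ: split at 3 digits → 039° and 45.52603′; 39 + 45.52603/60 = 39.758767
  hemisphere W, so the sign is −
Point 2:
  Latitude: split at 2 digits → 51° and 51.264′; 51 + 51.264/60 = 51.854400
  N ⇒ keep positive
  Lon: degrees = first 3 digits = 178, minutes = 33.201; 178 + 33.201/60 = 178.553350
  W ⇒ negate
Point 3:
  Latitude: split at 2 digits → 89° and 2.2905′; 89 + 2.2905/60 = 89.038175
  S ⇒ negate
  λ: split at 3 digits → 007° and 12.4873′; 7 + 12.4873/60 = 7.208122
  hemisphere W, so the sign is −

1. 86.12167, -39.75877
2. 51.85440, -178.55335
3. -89.03818, -7.20812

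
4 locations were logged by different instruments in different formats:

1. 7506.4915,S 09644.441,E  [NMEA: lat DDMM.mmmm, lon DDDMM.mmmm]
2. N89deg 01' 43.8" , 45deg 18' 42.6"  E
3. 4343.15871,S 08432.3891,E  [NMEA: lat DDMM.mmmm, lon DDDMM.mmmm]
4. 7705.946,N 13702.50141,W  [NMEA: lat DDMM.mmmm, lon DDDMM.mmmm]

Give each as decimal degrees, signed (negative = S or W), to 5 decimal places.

1. -75.10819, 96.74068
2. 89.02883, 45.31183
3. -43.71931, 84.53982
4. 77.09910, -137.04169

Point 1:
  φ: degrees = first 2 digits = 75, minutes = 6.4915; 75 + 6.4915/60 = 75.108192
  hemisphere S, so the sign is −
  Lon: degrees = first 3 digits = 96, minutes = 44.441; 96 + 44.441/60 = 96.740683
  E → positive
Point 2:
  Latitude: 1′ + 43.8″ = 1.73000′; 89 + 1.73000/60 = 89.028833
  N → positive
  Lon: 18′ + 42.6″ = 18.71000′; 45 + 18.71000/60 = 45.311833
  E → positive
Point 3:
  Latitude: degrees = first 2 digits = 43, minutes = 43.15871; 43 + 43.15871/60 = 43.719312
  S → negative
  Lon: degrees = first 3 digits = 84, minutes = 32.3891; 84 + 32.3891/60 = 84.539818
  E ⇒ keep positive
Point 4:
  Lat: degrees = first 2 digits = 77, minutes = 5.946; 77 + 5.946/60 = 77.099100
  N ⇒ keep positive
  Longitude: degrees = first 3 digits = 137, minutes = 2.50141; 137 + 2.50141/60 = 137.041690
  W → negative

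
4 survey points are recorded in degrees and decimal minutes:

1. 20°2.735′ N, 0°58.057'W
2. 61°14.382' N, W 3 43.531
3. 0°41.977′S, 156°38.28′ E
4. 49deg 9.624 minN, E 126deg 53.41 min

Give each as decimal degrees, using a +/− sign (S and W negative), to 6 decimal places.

Point 1:
  φ: 2.735′ = 0.045583°; total 20.0455833
  N → positive
  λ: 58.057′ = 0.967617°; total 0.9676167
  W ⇒ negate
Point 2:
  Lat: 61 + 14.382/60 = 61.2397000
  N ⇒ keep positive
  λ: 43.531′ = 0.725517°; total 3.7255167
  W ⇒ negate
Point 3:
  φ: 41.977′ = 0.699617°; total 0.6996167
  S → negative
  Longitude: 156 + 38.28/60 = 156.6380000
  E ⇒ keep positive
Point 4:
  φ: 9.624′ = 0.160400°; total 49.1604000
  N ⇒ keep positive
  Longitude: 53.41′ = 0.890167°; total 126.8901667
  E ⇒ keep positive

1. 20.045583, -0.967617
2. 61.239700, -3.725517
3. -0.699617, 156.638000
4. 49.160400, 126.890167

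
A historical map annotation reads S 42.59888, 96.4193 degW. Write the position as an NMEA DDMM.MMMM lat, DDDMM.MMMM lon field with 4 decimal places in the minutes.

4235.9328,S / 09625.1580,W

φ: fractional part 0.598880 → 35.932800 minutes
λ: 96° + 0.419300 × 60 = 96° 25.158000′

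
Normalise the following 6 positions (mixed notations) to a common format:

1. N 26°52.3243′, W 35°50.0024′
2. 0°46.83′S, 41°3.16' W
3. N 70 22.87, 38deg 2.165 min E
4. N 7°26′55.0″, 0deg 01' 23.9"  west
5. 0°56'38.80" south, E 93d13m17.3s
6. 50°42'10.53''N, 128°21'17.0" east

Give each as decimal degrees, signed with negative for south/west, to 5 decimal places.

1. 26.87207, -35.83337
2. -0.78050, -41.05267
3. 70.38117, 38.03608
4. 7.44861, -0.02331
5. -0.94411, 93.22147
6. 50.70293, 128.35472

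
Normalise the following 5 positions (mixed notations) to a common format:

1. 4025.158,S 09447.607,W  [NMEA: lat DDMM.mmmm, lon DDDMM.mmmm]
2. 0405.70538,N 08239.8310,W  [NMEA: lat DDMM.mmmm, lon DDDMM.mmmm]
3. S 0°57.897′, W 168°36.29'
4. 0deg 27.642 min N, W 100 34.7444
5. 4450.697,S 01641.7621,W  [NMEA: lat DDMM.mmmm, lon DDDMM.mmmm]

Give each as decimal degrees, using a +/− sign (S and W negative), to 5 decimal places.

1. -40.41930, -94.79345
2. 4.09509, -82.66385
3. -0.96495, -168.60483
4. 0.46070, -100.57907
5. -44.84495, -16.69604

Point 1:
  φ: split at 2 digits → 40° and 25.158′; 40 + 25.158/60 = 40.419300
  S ⇒ negate
  Lon: degrees = first 3 digits = 94, minutes = 47.607; 94 + 47.607/60 = 94.793450
  hemisphere W, so the sign is −
Point 2:
  Lat: split at 2 digits → 04° and 5.70538′; 4 + 5.70538/60 = 4.095090
  N → positive
  λ: degrees = first 3 digits = 82, minutes = 39.831; 82 + 39.831/60 = 82.663850
  W ⇒ negate
Point 3:
  Latitude: 0 + 57.897/60 = 0.964950
  hemisphere S, so the sign is −
  Longitude: 168 + 36.29/60 = 168.604833
  hemisphere W, so the sign is −
Point 4:
  Lat: 27.642′ = 0.460700°; total 0.460700
  N → positive
  λ: 34.7444′ = 0.579073°; total 100.579073
  W ⇒ negate
Point 5:
  Latitude: split at 2 digits → 44° and 50.697′; 44 + 50.697/60 = 44.844950
  S ⇒ negate
  λ: split at 3 digits → 016° and 41.7621′; 16 + 41.7621/60 = 16.696035
  W → negative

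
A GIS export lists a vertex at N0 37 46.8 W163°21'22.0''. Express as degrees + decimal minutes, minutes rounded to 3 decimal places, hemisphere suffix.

0° 37.780′ N, 163° 21.367′ W

Lat: 37 + 46.8/60 = 37.78000′
Lon: seconds/60 = 0.36667; minutes = 21 + 0.36667 = 21.36667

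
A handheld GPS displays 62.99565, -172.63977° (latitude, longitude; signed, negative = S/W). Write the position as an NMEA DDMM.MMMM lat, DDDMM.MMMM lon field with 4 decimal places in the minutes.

6259.7390,N / 17238.3862,W

Lat: 62° + 0.995650 × 60 = 62° 59.739000′
Longitude is negative → W; |value| = 172.639770
Lon: 172° + 0.639770 × 60 = 172° 38.386200′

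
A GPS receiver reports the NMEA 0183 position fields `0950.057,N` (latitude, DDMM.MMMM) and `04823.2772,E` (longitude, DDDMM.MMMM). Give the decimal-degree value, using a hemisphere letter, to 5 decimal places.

9.83428° N, 48.38795° E

Latitude: degrees = first 2 digits = 9, minutes = 50.057; 9 + 50.057/60 = 9.834283
λ: degrees = first 3 digits = 48, minutes = 23.2772; 48 + 23.2772/60 = 48.387953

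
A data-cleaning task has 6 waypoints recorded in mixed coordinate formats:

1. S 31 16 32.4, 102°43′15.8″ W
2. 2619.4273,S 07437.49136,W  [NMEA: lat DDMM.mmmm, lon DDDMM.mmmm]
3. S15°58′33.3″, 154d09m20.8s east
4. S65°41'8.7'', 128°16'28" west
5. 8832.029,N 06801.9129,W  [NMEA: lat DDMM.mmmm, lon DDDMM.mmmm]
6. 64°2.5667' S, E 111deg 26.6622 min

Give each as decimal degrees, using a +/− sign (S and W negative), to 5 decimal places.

Point 1:
  φ: 31° + 16/60 + 32.4/3600 = 31 + 0.266667 + 0.009000 = 31.275667
  hemisphere S, so the sign is −
  Lon: 102° + 43/60 + 15.8/3600 = 102 + 0.716667 + 0.004389 = 102.721056
  W ⇒ negate
Point 2:
  Lat: degrees = first 2 digits = 26, minutes = 19.4273; 26 + 19.4273/60 = 26.323788
  S ⇒ negate
  Lon: split at 3 digits → 074° and 37.49136′; 74 + 37.49136/60 = 74.624856
  W ⇒ negate
Point 3:
  Lat: 15 + 58/60 + 33.3/3600 = 15.975917
  S → negative
  λ: 154° + 9/60 + 20.8/3600 = 154 + 0.150000 + 0.005778 = 154.155778
  E → positive
Point 4:
  φ: 65 + 41/60 + 8.7/3600 = 65.685750
  S → negative
  λ: 128 + 16/60 + 28/3600 = 128.274444
  W ⇒ negate
Point 5:
  φ: degrees = first 2 digits = 88, minutes = 32.029; 88 + 32.029/60 = 88.533817
  N → positive
  λ: degrees = first 3 digits = 68, minutes = 1.9129; 68 + 1.9129/60 = 68.031882
  W ⇒ negate
Point 6:
  φ: 2.5667′ = 0.042778°; total 64.042778
  hemisphere S, so the sign is −
  λ: 26.6622′ = 0.444370°; total 111.444370
  E ⇒ keep positive

1. -31.27567, -102.72106
2. -26.32379, -74.62486
3. -15.97592, 154.15578
4. -65.68575, -128.27444
5. 88.53382, -68.03188
6. -64.04278, 111.44437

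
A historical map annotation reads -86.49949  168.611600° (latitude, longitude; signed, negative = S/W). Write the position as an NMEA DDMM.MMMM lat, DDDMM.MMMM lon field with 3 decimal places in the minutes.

Latitude is negative → S; |value| = 86.499490
φ: 86° + 0.499490 × 60 = 86° 29.96940′
λ: 168° + 0.611600 × 60 = 168° 36.69600′

8629.969,S / 16836.696,E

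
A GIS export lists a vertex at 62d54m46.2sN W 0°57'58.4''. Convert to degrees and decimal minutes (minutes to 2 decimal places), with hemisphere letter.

62° 54.77′ N, 0° 57.97′ W

Lat: 54 + 46.2/60 = 54.7700′
Lon: 57 + 58.4/60 = 57.9733′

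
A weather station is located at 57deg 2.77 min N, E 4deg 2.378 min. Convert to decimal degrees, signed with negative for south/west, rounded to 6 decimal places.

φ: 57 + 2.77/60 = 57.0461667
N ⇒ keep positive
λ: 2.378′ = 0.039633°; total 4.0396333
E → positive

57.046167, 4.039633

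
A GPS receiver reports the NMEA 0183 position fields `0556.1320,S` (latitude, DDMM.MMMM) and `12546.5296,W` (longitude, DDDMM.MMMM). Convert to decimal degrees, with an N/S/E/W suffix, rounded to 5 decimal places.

φ: degrees = first 2 digits = 5, minutes = 56.132; 5 + 56.132/60 = 5.935533
Longitude: degrees = first 3 digits = 125, minutes = 46.5296; 125 + 46.5296/60 = 125.775493

5.93553° S, 125.77549° W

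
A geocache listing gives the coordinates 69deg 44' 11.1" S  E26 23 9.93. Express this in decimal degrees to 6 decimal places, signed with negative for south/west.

Latitude: 69° + 44/60 + 11.1/3600 = 69 + 0.733333 + 0.003083 = 69.7364167
S → negative
Longitude: 26 + 23/60 + 9.93/3600 = 26.3860917
E ⇒ keep positive

-69.736417, 26.386092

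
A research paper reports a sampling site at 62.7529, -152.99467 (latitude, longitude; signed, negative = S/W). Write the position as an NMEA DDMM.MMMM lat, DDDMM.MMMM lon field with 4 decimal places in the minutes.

6245.1740,N / 15259.6802,W

Lat: minutes = (62.752900 − 62) × 60 = 45.174000
Longitude is negative → W; |value| = 152.994670
Lon: 152° + 0.994670 × 60 = 152° 59.680200′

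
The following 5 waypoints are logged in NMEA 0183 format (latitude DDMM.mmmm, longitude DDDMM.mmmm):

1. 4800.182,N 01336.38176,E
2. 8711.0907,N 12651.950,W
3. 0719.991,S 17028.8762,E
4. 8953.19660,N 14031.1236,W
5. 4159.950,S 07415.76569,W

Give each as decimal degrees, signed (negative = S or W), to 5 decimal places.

Point 1:
  Latitude: split at 2 digits → 48° and 0.182′; 48 + 0.182/60 = 48.003033
  N → positive
  Longitude: split at 3 digits → 013° and 36.38176′; 13 + 36.38176/60 = 13.606363
  E → positive
Point 2:
  Latitude: split at 2 digits → 87° and 11.0907′; 87 + 11.0907/60 = 87.184845
  N → positive
  Longitude: degrees = first 3 digits = 126, minutes = 51.95; 126 + 51.95/60 = 126.865833
  W → negative
Point 3:
  Lat: degrees = first 2 digits = 7, minutes = 19.991; 7 + 19.991/60 = 7.333183
  S → negative
  Lon: split at 3 digits → 170° and 28.8762′; 170 + 28.8762/60 = 170.481270
  E → positive
Point 4:
  Latitude: degrees = first 2 digits = 89, minutes = 53.1966; 89 + 53.1966/60 = 89.886610
  N → positive
  Longitude: degrees = first 3 digits = 140, minutes = 31.1236; 140 + 31.1236/60 = 140.518727
  W ⇒ negate
Point 5:
  Lat: split at 2 digits → 41° and 59.95′; 41 + 59.95/60 = 41.999167
  hemisphere S, so the sign is −
  Longitude: degrees = first 3 digits = 74, minutes = 15.76569; 74 + 15.76569/60 = 74.262762
  W ⇒ negate

1. 48.00303, 13.60636
2. 87.18485, -126.86583
3. -7.33318, 170.48127
4. 89.88661, -140.51873
5. -41.99917, -74.26276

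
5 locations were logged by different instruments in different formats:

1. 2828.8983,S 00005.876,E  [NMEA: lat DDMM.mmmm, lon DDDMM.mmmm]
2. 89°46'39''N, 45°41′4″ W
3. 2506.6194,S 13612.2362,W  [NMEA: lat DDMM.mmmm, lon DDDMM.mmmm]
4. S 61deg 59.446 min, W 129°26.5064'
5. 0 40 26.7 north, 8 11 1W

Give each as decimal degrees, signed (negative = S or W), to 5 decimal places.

1. -28.48164, 0.09793
2. 89.77750, -45.68444
3. -25.11032, -136.20394
4. -61.99077, -129.44177
5. 0.67408, -8.18361

Point 1:
  φ: split at 2 digits → 28° and 28.8983′; 28 + 28.8983/60 = 28.481638
  S → negative
  Longitude: split at 3 digits → 000° and 5.876′; 0 + 5.876/60 = 0.097933
  E → positive
Point 2:
  Latitude: 46′ + 39″ = 46.65000′; 89 + 46.65000/60 = 89.777500
  N → positive
  Longitude: 45° + 41/60 + 4/3600 = 45 + 0.683333 + 0.001111 = 45.684444
  W → negative
Point 3:
  Lat: degrees = first 2 digits = 25, minutes = 6.6194; 25 + 6.6194/60 = 25.110323
  hemisphere S, so the sign is −
  Longitude: split at 3 digits → 136° and 12.2362′; 136 + 12.2362/60 = 136.203937
  hemisphere W, so the sign is −
Point 4:
  φ: 61 + 59.446/60 = 61.990767
  S → negative
  Lon: 26.5064′ = 0.441773°; total 129.441773
  W → negative
Point 5:
  Latitude: 0 + 40/60 + 26.7/3600 = 0.674083
  N → positive
  Longitude: 8 + 11/60 + 1/3600 = 8.183611
  hemisphere W, so the sign is −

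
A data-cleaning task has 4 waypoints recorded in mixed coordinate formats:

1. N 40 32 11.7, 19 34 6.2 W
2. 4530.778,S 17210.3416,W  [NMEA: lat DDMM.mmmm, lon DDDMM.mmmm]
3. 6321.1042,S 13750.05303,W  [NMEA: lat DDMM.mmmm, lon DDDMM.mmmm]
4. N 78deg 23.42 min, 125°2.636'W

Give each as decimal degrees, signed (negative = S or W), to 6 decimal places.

1. 40.536583, -19.568389
2. -45.512967, -172.172360
3. -63.351737, -137.834217
4. 78.390333, -125.043933

Point 1:
  φ: 32′ + 11.7″ = 32.19500′; 40 + 32.19500/60 = 40.5365833
  N ⇒ keep positive
  λ: 34′ + 6.2″ = 34.10333′; 19 + 34.10333/60 = 19.5683889
  W ⇒ negate
Point 2:
  Latitude: split at 2 digits → 45° and 30.778′; 45 + 30.778/60 = 45.5129667
  S → negative
  Longitude: degrees = first 3 digits = 172, minutes = 10.3416; 172 + 10.3416/60 = 172.1723600
  W → negative
Point 3:
  Latitude: split at 2 digits → 63° and 21.1042′; 63 + 21.1042/60 = 63.3517367
  S ⇒ negate
  Longitude: split at 3 digits → 137° and 50.05303′; 137 + 50.05303/60 = 137.8342172
  hemisphere W, so the sign is −
Point 4:
  φ: 23.42′ = 0.390333°; total 78.3903333
  N ⇒ keep positive
  Lon: 2.636′ = 0.043933°; total 125.0439333
  W → negative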